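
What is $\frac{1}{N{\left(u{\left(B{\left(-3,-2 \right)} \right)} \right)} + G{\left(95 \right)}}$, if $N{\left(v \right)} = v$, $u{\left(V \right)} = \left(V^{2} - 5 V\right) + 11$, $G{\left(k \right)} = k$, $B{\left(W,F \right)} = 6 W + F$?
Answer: $\frac{1}{606} \approx 0.0016502$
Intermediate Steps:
$B{\left(W,F \right)} = F + 6 W$
$u{\left(V \right)} = 11 + V^{2} - 5 V$
$\frac{1}{N{\left(u{\left(B{\left(-3,-2 \right)} \right)} \right)} + G{\left(95 \right)}} = \frac{1}{\left(11 + \left(-2 + 6 \left(-3\right)\right)^{2} - 5 \left(-2 + 6 \left(-3\right)\right)\right) + 95} = \frac{1}{\left(11 + \left(-2 - 18\right)^{2} - 5 \left(-2 - 18\right)\right) + 95} = \frac{1}{\left(11 + \left(-20\right)^{2} - -100\right) + 95} = \frac{1}{\left(11 + 400 + 100\right) + 95} = \frac{1}{511 + 95} = \frac{1}{606}$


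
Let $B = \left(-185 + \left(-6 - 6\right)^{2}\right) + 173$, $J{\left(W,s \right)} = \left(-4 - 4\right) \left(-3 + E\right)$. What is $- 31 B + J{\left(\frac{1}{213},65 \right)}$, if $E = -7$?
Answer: $-4012$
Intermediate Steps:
$J{\left(W,s \right)} = 80$ ($J{\left(W,s \right)} = \left(-4 - 4\right) \left(-3 - 7\right) = \left(-8\right) \left(-10\right) = 80$)
$B = 132$ ($B = \left(-185 + \left(-12\right)^{2}\right) + 173 = \left(-185 + 144\right) + 173 = -41 + 173 = 132$)
$- 31 B + J{\left(\frac{1}{213},65 \right)} = \left(-31\right) 132 + 80 = -4092 + 80 = -4012$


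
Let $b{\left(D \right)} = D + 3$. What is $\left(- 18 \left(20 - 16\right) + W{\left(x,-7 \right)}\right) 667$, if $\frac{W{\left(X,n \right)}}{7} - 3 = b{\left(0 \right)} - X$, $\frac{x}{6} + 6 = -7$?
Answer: $344172$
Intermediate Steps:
$b{\left(D \right)} = 3 + D$
$x = -78$ ($x = -36 + 6 \left(-7\right) = -36 - 42 = -78$)
$W{\left(X,n \right)} = 42 - 7 X$ ($W{\left(X,n \right)} = 21 + 7 \left(\left(3 + 0\right) - X\right) = 21 + 7 \left(3 - X\right) = 21 - \left(-21 + 7 X\right) = 42 - 7 X$)
$\left(- 18 \left(20 - 16\right) + W{\left(x,-7 \right)}\right) 667 = \left(- 18 \left(20 - 16\right) + \left(42 - -546\right)\right) 667 = \left(\left(-18\right) 4 + \left(42 + 546\right)\right) 667 = \left(-72 + 588\right) 667 = 516 \cdot 667 = 344172$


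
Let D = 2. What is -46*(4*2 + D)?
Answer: -460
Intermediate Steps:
-46*(4*2 + D) = -46*(4*2 + 2) = -46*(8 + 2) = -46*10 = -460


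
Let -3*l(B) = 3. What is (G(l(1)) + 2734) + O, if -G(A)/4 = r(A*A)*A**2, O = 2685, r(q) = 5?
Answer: 5399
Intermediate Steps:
l(B) = -1 (l(B) = -1/3*3 = -1)
G(A) = -20*A**2
(G(l(1)) + 2734) + O = (-20*(-1)**2 + 2734) + 2685 = (-20*1 + 2734) + 2685 = (-20 + 2734) + 2685 = 2714 + 2685 = 5399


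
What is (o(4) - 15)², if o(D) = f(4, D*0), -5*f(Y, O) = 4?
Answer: 6241/25 ≈ 249.64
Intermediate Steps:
f(Y, O) = -⅘ (f(Y, O) = -⅕*4 = -⅘)
o(D) = -⅘
(o(4) - 15)² = (-⅘ - 15)² = (-79/5)² = 6241/25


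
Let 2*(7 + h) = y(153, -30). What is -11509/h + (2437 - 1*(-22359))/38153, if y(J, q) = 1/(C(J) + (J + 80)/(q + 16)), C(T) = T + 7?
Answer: 51860450563/31514378 ≈ 1645.6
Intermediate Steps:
C(T) = 7 + T
y(J, q) = 1/(7 + J + (80 + J)/(16 + q)) (y(J, q) = 1/((7 + J) + (J + 80)/(q + 16)) = 1/((7 + J) + (80 + J)/(16 + q)) = 1/(7 + J + (80 + J)/(16 + q)))
h = -14042/2007 (h = -7 + ((16 - 30)/(192 + 17*153 - 30*(7 + 153)))/2 = -7 + (-14/(192 + 2601 - 30*160))/2 = -7 + (-14/(192 + 2601 - 4800))/2 = -7 + (-14/(-2007))/2 = -7 + (-1/2007*(-14))/2 = -7 + (½)*(14/2007) = -7 + 7/2007 = -14042/2007 ≈ -6.9965)
-11509/h + (2437 - 1*(-22359))/38153 = -11509/(-14042/2007) + (2437 - 1*(-22359))/38153 = -11509*(-2007/14042) + (2437 + 22359)*(1/38153) = 1358739/826 + 24796*(1/38153) = 1358739/826 + 24796/38153 = 51860450563/31514378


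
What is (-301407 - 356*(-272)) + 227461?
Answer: 22886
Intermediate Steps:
(-301407 - 356*(-272)) + 227461 = (-301407 + 96832) + 227461 = -204575 + 227461 = 22886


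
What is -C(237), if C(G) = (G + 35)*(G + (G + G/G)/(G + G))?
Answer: -15310336/237 ≈ -64601.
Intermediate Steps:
C(G) = (35 + G)*(G + (1 + G)/(2*G)) (C(G) = (35 + G)*(G + (G + 1)/((2*G))) = (35 + G)*(G + (1 + G)*(1/(2*G))) = (35 + G)*(G + (1 + G)/(2*G)))
-C(237) = -(18 + 237**2 + (35/2)/237 + (71/2)*237) = -(18 + 56169 + (35/2)*(1/237) + 16827/2) = -(18 + 56169 + 35/474 + 16827/2) = -1*15310336/237 = -15310336/237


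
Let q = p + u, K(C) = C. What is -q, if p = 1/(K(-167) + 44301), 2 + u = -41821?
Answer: 1845816281/44134 ≈ 41823.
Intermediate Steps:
u = -41823 (u = -2 - 41821 = -41823)
p = 1/44134 (p = 1/(-167 + 44301) = 1/44134 ≈ 2.2658e-5)
q = -1845816281/44134 (q = 1/44134 - 41823 = -1845816281/44134 ≈ -41823.)
-q = -1*(-1845816281/44134) = 1845816281/44134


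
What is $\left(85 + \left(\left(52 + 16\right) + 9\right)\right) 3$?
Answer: $486$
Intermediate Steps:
$\left(85 + \left(\left(52 + 16\right) + 9\right)\right) 3 = \left(85 + \left(68 + 9\right)\right) 3 = \left(85 + 77\right) 3 = 162 \cdot 3 = 486$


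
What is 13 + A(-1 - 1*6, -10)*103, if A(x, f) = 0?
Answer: 13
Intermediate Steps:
13 + A(-1 - 1*6, -10)*103 = 13 + 0*103 = 13 + 0 = 13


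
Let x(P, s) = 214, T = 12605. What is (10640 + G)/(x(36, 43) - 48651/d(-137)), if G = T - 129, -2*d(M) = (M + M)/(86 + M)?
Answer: 3166892/2510519 ≈ 1.2614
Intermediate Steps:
d(M) = -M/(86 + M) (d(M) = -(M + M)/(2*(86 + M)) = -2*M/(2*(86 + M)) = -M/(86 + M))
G = 12476 (G = 12605 - 129 = 12476)
(10640 + G)/(x(36, 43) - 48651/d(-137)) = (10640 + 12476)/(214 - 48651/((-1*(-137)/(86 - 137)))) = 23116/(214 - 48651/((-1*(-137)/(-51)))) = 23116/(214 - 48651/((-1*(-137)*(-1/51)))) = 23116/(214 - 48651/(-137/51)) = 23116/(214 - 48651*(-51/137)) = 23116/(214 + 2481201/137) = 23116/(2510519/137) = 23116*(137/2510519) = 3166892/2510519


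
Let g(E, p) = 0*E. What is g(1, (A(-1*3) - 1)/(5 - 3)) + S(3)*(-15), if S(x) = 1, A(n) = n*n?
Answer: -15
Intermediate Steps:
A(n) = n²
g(E, p) = 0
g(1, (A(-1*3) - 1)/(5 - 3)) + S(3)*(-15) = 0 + 1*(-15) = 0 - 15 = -15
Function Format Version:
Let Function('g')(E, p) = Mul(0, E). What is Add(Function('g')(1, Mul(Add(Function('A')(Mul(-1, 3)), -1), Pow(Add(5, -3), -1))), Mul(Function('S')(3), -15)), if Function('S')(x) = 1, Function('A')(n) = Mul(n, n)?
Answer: -15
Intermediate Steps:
Function('A')(n) = Pow(n, 2)
Function('g')(E, p) = 0
Add(Function('g')(1, Mul(Add(Function('A')(Mul(-1, 3)), -1), Pow(Add(5, -3), -1))), Mul(Function('S')(3), -15)) = Add(0, Mul(1, -15)) = Add(0, -15) = -15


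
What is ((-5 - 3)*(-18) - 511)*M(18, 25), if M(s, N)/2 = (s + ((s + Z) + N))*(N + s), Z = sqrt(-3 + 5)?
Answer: -1925282 - 31562*sqrt(2) ≈ -1.9699e+6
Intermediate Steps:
Z = sqrt(2) ≈ 1.4142
M(s, N) = 2*(N + s)*(N + sqrt(2) + 2*s) (M(s, N) = 2*((s + ((s + sqrt(2)) + N))*(N + s)) = 2*((s + (N + s + sqrt(2)))*(N + s)) = 2*((N + sqrt(2) + 2*s)*(N + s)) = 2*((N + s)*(N + sqrt(2) + 2*s)) = 2*(N + s)*(N + sqrt(2) + 2*s))
((-5 - 3)*(-18) - 511)*M(18, 25) = ((-5 - 3)*(-18) - 511)*(2*25**2 + 4*18**2 + 2*25*sqrt(2) + 2*18*sqrt(2) + 6*25*18) = (-8*(-18) - 511)*(2*625 + 4*324 + 50*sqrt(2) + 36*sqrt(2) + 2700) = (144 - 511)*(1250 + 1296 + 50*sqrt(2) + 36*sqrt(2) + 2700) = -367*(5246 + 86*sqrt(2)) = -1925282 - 31562*sqrt(2)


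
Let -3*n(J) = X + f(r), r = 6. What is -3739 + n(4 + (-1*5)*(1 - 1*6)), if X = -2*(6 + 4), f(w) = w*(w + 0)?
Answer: -11233/3 ≈ -3744.3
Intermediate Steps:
f(w) = w² (f(w) = w*w = w²)
X = -20 (X = -2*10 = -20)
n(J) = -16/3 (n(J) = -(-20 + 6²)/3 = -(-20 + 36)/3 = -⅓*16 = -16/3)
-3739 + n(4 + (-1*5)*(1 - 1*6)) = -3739 - 16/3 = -11233/3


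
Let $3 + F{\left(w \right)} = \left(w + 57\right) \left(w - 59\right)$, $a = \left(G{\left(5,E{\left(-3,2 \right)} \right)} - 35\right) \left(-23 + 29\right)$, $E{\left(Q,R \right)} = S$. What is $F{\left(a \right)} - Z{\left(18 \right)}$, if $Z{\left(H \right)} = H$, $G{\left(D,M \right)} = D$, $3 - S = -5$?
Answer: $29376$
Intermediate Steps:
$S = 8$ ($S = 3 - -5 = 3 + 5 = 8$)
$E{\left(Q,R \right)} = 8$
$a = -180$ ($a = \left(5 - 35\right) \left(-23 + 29\right) = \left(-30\right) 6 = -180$)
$F{\left(w \right)} = -3 + \left(-59 + w\right) \left(57 + w\right)$ ($F{\left(w \right)} = -3 + \left(w + 57\right) \left(w - 59\right) = -3 + \left(57 + w\right) \left(-59 + w\right) = -3 + \left(-59 + w\right) \left(57 + w\right)$)
$F{\left(a \right)} - Z{\left(18 \right)} = \left(-3366 + \left(-180\right)^{2} - -360\right) - 18 = \left(-3366 + 32400 + 360\right) - 18 = 29394 - 18 = 29376$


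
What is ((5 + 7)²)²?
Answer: 20736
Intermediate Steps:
((5 + 7)²)² = (12²)² = 144² = 20736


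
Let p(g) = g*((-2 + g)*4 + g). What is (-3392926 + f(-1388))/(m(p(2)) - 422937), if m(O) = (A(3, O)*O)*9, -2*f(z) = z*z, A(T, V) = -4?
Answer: 484022/47009 ≈ 10.296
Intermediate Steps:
f(z) = -z²/2 (f(z) = -z*z/2 = -z²/2)
p(g) = g*(-8 + 5*g) (p(g) = g*((-8 + 4*g) + g) = g*(-8 + 5*g))
m(O) = -36*O (m(O) = -4*O*9 = -36*O)
(-3392926 + f(-1388))/(m(p(2)) - 422937) = (-3392926 - ½*(-1388)²)/(-72*(-8 + 5*2) - 422937) = (-3392926 - ½*1926544)/(-72*(-8 + 10) - 422937) = (-3392926 - 963272)/(-72*2 - 422937) = -4356198/(-36*4 - 422937) = -4356198/(-144 - 422937) = -4356198/(-423081) = -4356198*(-1/423081) = 484022/47009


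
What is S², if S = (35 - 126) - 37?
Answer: 16384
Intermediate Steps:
S = -128 (S = -91 - 37 = -128)
S² = (-128)² = 16384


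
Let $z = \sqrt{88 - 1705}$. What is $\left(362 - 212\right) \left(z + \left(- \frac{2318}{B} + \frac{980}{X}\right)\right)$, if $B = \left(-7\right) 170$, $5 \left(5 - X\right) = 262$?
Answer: $- \frac{26408170}{9401} + 1050 i \sqrt{33} \approx -2809.1 + 6031.8 i$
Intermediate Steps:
$X = - \frac{237}{5}$ ($X = 5 - \frac{262}{5} = - \frac{237}{5} \approx -47.4$)
$z = 7 i \sqrt{33}$ ($z = \sqrt{-1617} = 7 i \sqrt{33} \approx 40.212 i$)
$B = -1190$
$\left(362 - 212\right) \left(z + \left(- \frac{2318}{B} + \frac{980}{X}\right)\right) = \left(362 - 212\right) \left(7 i \sqrt{33} + \left(- \frac{2318}{-1190} + \frac{980}{- \frac{237}{5}}\right)\right) = 150 \left(7 i \sqrt{33} + \left(\left(-2318\right) \left(- \frac{1}{1190}\right) + 980 \left(- \frac{5}{237}\right)\right)\right) = 150 \left(7 i \sqrt{33} + \left(\frac{1159}{595} - \frac{4900}{237}\right)\right) = 150 \left(7 i \sqrt{33} - \frac{2640817}{141015}\right) = 150 \left(- \frac{2640817}{141015} + 7 i \sqrt{33}\right) = - \frac{26408170}{9401} + 1050 i \sqrt{33}$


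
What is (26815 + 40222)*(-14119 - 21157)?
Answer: -2364797212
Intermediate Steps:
(26815 + 40222)*(-14119 - 21157) = 67037*(-35276) = -2364797212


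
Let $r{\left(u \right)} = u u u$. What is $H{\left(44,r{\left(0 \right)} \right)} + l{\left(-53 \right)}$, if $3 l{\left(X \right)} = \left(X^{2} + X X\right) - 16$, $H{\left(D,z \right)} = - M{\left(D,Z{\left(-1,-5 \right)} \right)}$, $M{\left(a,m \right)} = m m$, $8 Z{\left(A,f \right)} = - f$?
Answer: $\frac{358453}{192} \approx 1866.9$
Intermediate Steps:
$r{\left(u \right)} = u^{3}$ ($r{\left(u \right)} = u^{2} u = u^{3}$)
$Z{\left(A,f \right)} = - \frac{f}{8}$ ($Z{\left(A,f \right)} = \frac{\left(-1\right) f}{8} = - \frac{f}{8}$)
$M{\left(a,m \right)} = m^{2}$
$H{\left(D,z \right)} = - \frac{25}{64}$ ($H{\left(D,z \right)} = - \left(\left(- \frac{1}{8}\right) \left(-5\right)\right)^{2} = - \left(\frac{5}{8}\right)^{2} = \left(-1\right) \frac{25}{64} = - \frac{25}{64}$)
$l{\left(X \right)} = - \frac{16}{3} + \frac{2 X^{2}}{3}$ ($l{\left(X \right)} = \frac{\left(X^{2} + X X\right) - 16}{3} = \frac{\left(X^{2} + X^{2}\right) - 16}{3} = \frac{2 X^{2} - 16}{3} = \frac{-16 + 2 X^{2}}{3} = - \frac{16}{3} + \frac{2 X^{2}}{3}$)
$H{\left(44,r{\left(0 \right)} \right)} + l{\left(-53 \right)} = - \frac{25}{64} - \left(\frac{16}{3} - \frac{2 \left(-53\right)^{2}}{3}\right) = - \frac{25}{64} + \left(- \frac{16}{3} + \frac{2}{3} \cdot 2809\right) = - \frac{25}{64} + \left(- \frac{16}{3} + \frac{5618}{3}\right) = - \frac{25}{64} + \frac{5602}{3} = \frac{358453}{192}$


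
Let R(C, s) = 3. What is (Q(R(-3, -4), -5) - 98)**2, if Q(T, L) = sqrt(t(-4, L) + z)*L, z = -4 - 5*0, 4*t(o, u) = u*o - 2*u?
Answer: 19383/2 + 490*sqrt(14) ≈ 11525.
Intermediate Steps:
t(o, u) = -u/2 + o*u/4 (t(o, u) = (u*o - 2*u)/4 = (o*u - 2*u)/4 = (-2*u + o*u)/4 = -u/2 + o*u/4)
z = -4 (z = -4 + 0 = -4)
Q(T, L) = L*sqrt(-4 - 3*L/2) (Q(T, L) = sqrt(L*(-2 - 4)/4 - 4)*L = sqrt((1/4)*L*(-6) - 4)*L = sqrt(-3*L/2 - 4)*L = sqrt(-4 - 3*L/2)*L = L*sqrt(-4 - 3*L/2))
(Q(R(-3, -4), -5) - 98)**2 = ((1/2)*(-5)*sqrt(-16 - 6*(-5)) - 98)**2 = ((1/2)*(-5)*sqrt(-16 + 30) - 98)**2 = ((1/2)*(-5)*sqrt(14) - 98)**2 = (-5*sqrt(14)/2 - 98)**2 = (-98 - 5*sqrt(14)/2)**2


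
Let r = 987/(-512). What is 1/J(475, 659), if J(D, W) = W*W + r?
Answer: 512/222350885 ≈ 2.3027e-6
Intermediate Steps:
r = -987/512 (r = 987*(-1/512) = -987/512 ≈ -1.9277)
J(D, W) = -987/512 + W**2 (J(D, W) = W*W - 987/512 = W**2 - 987/512 = -987/512 + W**2)
1/J(475, 659) = 1/(-987/512 + 659**2) = 1/(-987/512 + 434281) = 1/(222350885/512) = 512/222350885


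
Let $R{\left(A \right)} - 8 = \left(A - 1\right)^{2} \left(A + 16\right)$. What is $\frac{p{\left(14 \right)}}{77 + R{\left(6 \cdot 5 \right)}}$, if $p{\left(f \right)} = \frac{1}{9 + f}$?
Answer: $\frac{1}{891733} \approx 1.1214 \cdot 10^{-6}$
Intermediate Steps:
$R{\left(A \right)} = 8 + \left(-1 + A\right)^{2} \left(16 + A\right)$ ($R{\left(A \right)} = 8 + \left(A - 1\right)^{2} \left(A + 16\right) = 8 + \left(-1 + A\right)^{2} \left(16 + A\right)$)
$\frac{p{\left(14 \right)}}{77 + R{\left(6 \cdot 5 \right)}} = \frac{1}{\left(9 + 14\right) \left(77 + \left(24 + \left(6 \cdot 5\right)^{3} - 31 \cdot 6 \cdot 5 + 14 \left(6 \cdot 5\right)^{2}\right)\right)} = \frac{1}{23 \left(77 + \left(24 + 30^{3} - 930 + 14 \cdot 30^{2}\right)\right)} = \frac{1}{23 \left(77 + \left(24 + 27000 - 930 + 14 \cdot 900\right)\right)} = \frac{1}{23 \left(77 + \left(24 + 27000 - 930 + 12600\right)\right)} = \frac{1}{23 \left(77 + 38694\right)} = \frac{1}{23 \cdot 38771} = \frac{1}{23} \cdot \frac{1}{38771} = \frac{1}{891733}$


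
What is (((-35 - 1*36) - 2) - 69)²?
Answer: 20164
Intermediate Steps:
(((-35 - 1*36) - 2) - 69)² = (((-35 - 36) - 2) - 69)² = ((-71 - 2) - 69)² = (-73 - 69)² = (-142)² = 20164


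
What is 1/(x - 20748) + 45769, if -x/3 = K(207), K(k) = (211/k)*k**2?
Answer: 6946773050/151779 ≈ 45769.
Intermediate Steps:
K(k) = 211*k
x = -131031 (x = -633*207 = -3*43677 = -131031)
1/(x - 20748) + 45769 = 1/(-131031 - 20748) + 45769 = 1/(-151779) + 45769 = -1/151779 + 45769 = 6946773050/151779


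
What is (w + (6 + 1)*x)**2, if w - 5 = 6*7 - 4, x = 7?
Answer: 8464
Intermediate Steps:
w = 43 (w = 5 + (6*7 - 4) = 5 + (42 - 4) = 5 + 38 = 43)
(w + (6 + 1)*x)**2 = (43 + (6 + 1)*7)**2 = (43 + 7*7)**2 = (43 + 49)**2 = 92**2 = 8464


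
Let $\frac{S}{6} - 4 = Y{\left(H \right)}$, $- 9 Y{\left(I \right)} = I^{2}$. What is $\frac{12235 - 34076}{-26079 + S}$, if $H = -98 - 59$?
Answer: $\frac{65523}{127463} \approx 0.51406$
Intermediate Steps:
$H = -157$
$Y{\left(I \right)} = - \frac{I^{2}}{9}$
$S = - \frac{49226}{3}$ ($S = 24 + 6 \left(- \frac{\left(-157\right)^{2}}{9}\right) = 24 + 6 \left(\left(- \frac{1}{9}\right) 24649\right) = 24 + 6 \left(- \frac{24649}{9}\right) = 24 - \frac{49298}{3} = - \frac{49226}{3} \approx -16409.0$)
$\frac{12235 - 34076}{-26079 + S} = \frac{12235 - 34076}{-26079 - \frac{49226}{3}} = - \frac{21841}{- \frac{127463}{3}} = \left(-21841\right) \left(- \frac{3}{127463}\right) = \frac{65523}{127463}$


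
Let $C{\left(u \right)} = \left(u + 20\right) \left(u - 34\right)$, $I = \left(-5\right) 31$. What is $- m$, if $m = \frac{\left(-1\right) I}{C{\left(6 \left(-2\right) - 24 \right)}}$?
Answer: $- \frac{31}{224} \approx -0.13839$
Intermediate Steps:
$I = -155$
$C{\left(u \right)} = \left(-34 + u\right) \left(20 + u\right)$ ($C{\left(u \right)} = \left(20 + u\right) \left(-34 + u\right) = \left(-34 + u\right) \left(20 + u\right)$)
$m = \frac{31}{224}$ ($m = \frac{\left(-1\right) \left(-155\right)}{-680 + \left(6 \left(-2\right) - 24\right)^{2} - 14 \left(6 \left(-2\right) - 24\right)} = \frac{155}{-680 + \left(-12 - 24\right)^{2} - 14 \left(-12 - 24\right)} = \frac{155}{-680 + \left(-36\right)^{2} - -504} = \frac{155}{-680 + 1296 + 504} = \frac{155}{1120} = 155 \cdot \frac{1}{1120} = \frac{31}{224} \approx 0.13839$)
$- m = \left(-1\right) \frac{31}{224} = - \frac{31}{224}$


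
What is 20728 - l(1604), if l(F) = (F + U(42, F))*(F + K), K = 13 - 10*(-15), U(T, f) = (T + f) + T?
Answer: -5796236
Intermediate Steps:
U(T, f) = f + 2*T
K = 163 (K = 13 + 150 = 163)
l(F) = (84 + 2*F)*(163 + F) (l(F) = (F + (F + 2*42))*(F + 163) = (F + (F + 84))*(163 + F) = (F + (84 + F))*(163 + F) = (84 + 2*F)*(163 + F))
20728 - l(1604) = 20728 - (13692 + 2*1604**2 + 410*1604) = 20728 - (13692 + 2*2572816 + 657640) = 20728 - (13692 + 5145632 + 657640) = 20728 - 1*5816964 = 20728 - 5816964 = -5796236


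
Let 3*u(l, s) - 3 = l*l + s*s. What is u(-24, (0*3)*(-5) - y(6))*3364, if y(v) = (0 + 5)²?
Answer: 4050256/3 ≈ 1.3501e+6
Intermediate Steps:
y(v) = 25 (y(v) = 5² = 25)
u(l, s) = 1 + l²/3 + s²/3 (u(l, s) = 1 + (l*l + s*s)/3 = 1 + (l² + s²)/3 = 1 + (l²/3 + s²/3) = 1 + l²/3 + s²/3)
u(-24, (0*3)*(-5) - y(6))*3364 = (1 + (⅓)*(-24)² + ((0*3)*(-5) - 1*25)²/3)*3364 = (1 + (⅓)*576 + (0*(-5) - 25)²/3)*3364 = (1 + 192 + (0 - 25)²/3)*3364 = (1 + 192 + (⅓)*(-25)²)*3364 = (1 + 192 + (⅓)*625)*3364 = (1 + 192 + 625/3)*3364 = (1204/3)*3364 = 4050256/3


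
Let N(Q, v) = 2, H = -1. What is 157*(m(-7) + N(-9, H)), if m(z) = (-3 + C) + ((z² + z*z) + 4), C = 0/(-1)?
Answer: 15857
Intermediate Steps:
C = 0 (C = 0*(-1) = 0)
m(z) = 1 + 2*z² (m(z) = (-3 + 0) + ((z² + z*z) + 4) = -3 + ((z² + z²) + 4) = -3 + (2*z² + 4) = -3 + (4 + 2*z²) = 1 + 2*z²)
157*(m(-7) + N(-9, H)) = 157*((1 + 2*(-7)²) + 2) = 157*((1 + 2*49) + 2) = 157*((1 + 98) + 2) = 157*(99 + 2) = 157*101 = 15857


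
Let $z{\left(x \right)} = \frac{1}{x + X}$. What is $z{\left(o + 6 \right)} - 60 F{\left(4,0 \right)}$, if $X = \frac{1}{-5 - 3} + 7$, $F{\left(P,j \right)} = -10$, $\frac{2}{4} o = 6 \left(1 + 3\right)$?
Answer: $\frac{292208}{487} \approx 600.02$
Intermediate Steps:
$o = 48$ ($o = 2 \cdot 6 \left(1 + 3\right) = 2 \cdot 6 \cdot 4 = 2 \cdot 24 = 48$)
$X = \frac{55}{8}$ ($X = \frac{1}{-8} + 7 = - \frac{1}{8} + 7 = \frac{55}{8} \approx 6.875$)
$z{\left(x \right)} = \frac{1}{\frac{55}{8} + x}$ ($z{\left(x \right)} = \frac{1}{x + \frac{55}{8}} = \frac{1}{\frac{55}{8} + x}$)
$z{\left(o + 6 \right)} - 60 F{\left(4,0 \right)} = \frac{8}{55 + 8 \left(48 + 6\right)} - -600 = \frac{8}{55 + 8 \cdot 54} + 600 = \frac{8}{55 + 432} + 600 = \frac{8}{487} + 600 = \frac{292208}{487}$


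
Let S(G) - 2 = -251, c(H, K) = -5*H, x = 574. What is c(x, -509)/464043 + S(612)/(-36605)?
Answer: 10490357/16986294015 ≈ 0.00061758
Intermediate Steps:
S(G) = -249 (S(G) = 2 - 251 = -249)
c(x, -509)/464043 + S(612)/(-36605) = -5*574/464043 - 249/(-36605) = -2870*1/464043 - 249*(-1/36605) = -2870/464043 + 249/36605 = 10490357/16986294015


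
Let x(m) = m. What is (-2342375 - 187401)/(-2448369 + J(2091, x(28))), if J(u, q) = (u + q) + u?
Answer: 2529776/2444159 ≈ 1.0350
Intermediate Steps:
J(u, q) = q + 2*u (J(u, q) = (q + u) + u = q + 2*u)
(-2342375 - 187401)/(-2448369 + J(2091, x(28))) = (-2342375 - 187401)/(-2448369 + (28 + 2*2091)) = -2529776/(-2448369 + (28 + 4182)) = -2529776/(-2448369 + 4210) = -2529776/(-2444159) = -2529776*(-1/2444159) = 2529776/2444159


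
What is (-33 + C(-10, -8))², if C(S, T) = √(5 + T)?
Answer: (33 - I*√3)² ≈ 1086.0 - 114.32*I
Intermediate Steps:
(-33 + C(-10, -8))² = (-33 + √(5 - 8))² = (-33 + √(-3))² = (-33 + I*√3)²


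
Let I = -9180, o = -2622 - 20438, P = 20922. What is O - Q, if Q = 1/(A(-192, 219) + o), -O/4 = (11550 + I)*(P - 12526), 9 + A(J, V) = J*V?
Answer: -5182927707359/65117 ≈ -7.9594e+7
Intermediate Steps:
o = -23060
A(J, V) = -9 + J*V
O = -79594080 (O = -4*(11550 - 9180)*(20922 - 12526) = -9480*8396 = -4*19898520 = -79594080)
Q = -1/65117 (Q = 1/((-9 - 192*219) - 23060) = 1/((-9 - 42048) - 23060) = 1/(-42057 - 23060) = 1/(-65117) = -1/65117 ≈ -1.5357e-5)
O - Q = -79594080 - 1*(-1/65117) = -79594080 + 1/65117 = -5182927707359/65117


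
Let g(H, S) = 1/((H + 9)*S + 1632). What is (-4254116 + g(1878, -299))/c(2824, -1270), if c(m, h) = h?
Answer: 2393284833397/714477870 ≈ 3349.7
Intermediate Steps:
g(H, S) = 1/(1632 + S*(9 + H)) (g(H, S) = 1/((9 + H)*S + 1632) = 1/(S*(9 + H) + 1632) = 1/(1632 + S*(9 + H)))
(-4254116 + g(1878, -299))/c(2824, -1270) = (-4254116 + 1/(1632 + 9*(-299) + 1878*(-299)))/(-1270) = (-4254116 + 1/(1632 - 2691 - 561522))*(-1/1270) = (-4254116 + 1/(-562581))*(-1/1270) = (-4254116 - 1/562581)*(-1/1270) = -2393284833397/562581*(-1/1270) = 2393284833397/714477870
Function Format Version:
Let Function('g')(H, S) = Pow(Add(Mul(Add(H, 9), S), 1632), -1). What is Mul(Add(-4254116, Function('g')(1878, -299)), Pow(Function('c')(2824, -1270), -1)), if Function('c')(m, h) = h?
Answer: Rational(2393284833397, 714477870) ≈ 3349.7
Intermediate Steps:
Function('g')(H, S) = Pow(Add(1632, Mul(S, Add(9, H))), -1) (Function('g')(H, S) = Pow(Add(Mul(Add(9, H), S), 1632), -1) = Pow(Add(Mul(S, Add(9, H)), 1632), -1) = Pow(Add(1632, Mul(S, Add(9, H))), -1))
Mul(Add(-4254116, Function('g')(1878, -299)), Pow(Function('c')(2824, -1270), -1)) = Mul(Add(-4254116, Pow(Add(1632, Mul(9, -299), Mul(1878, -299)), -1)), Pow(-1270, -1)) = Mul(Add(-4254116, Pow(Add(1632, -2691, -561522), -1)), Rational(-1, 1270)) = Mul(Add(-4254116, Pow(-562581, -1)), Rational(-1, 1270)) = Mul(Add(-4254116, Rational(-1, 562581)), Rational(-1, 1270)) = Mul(Rational(-2393284833397, 562581), Rational(-1, 1270)) = Rational(2393284833397, 714477870)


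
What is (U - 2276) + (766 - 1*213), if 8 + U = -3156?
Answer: -4887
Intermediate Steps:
U = -3164 (U = -8 - 3156 = -3164)
(U - 2276) + (766 - 1*213) = (-3164 - 2276) + (766 - 1*213) = -5440 + (766 - 213) = -5440 + 553 = -4887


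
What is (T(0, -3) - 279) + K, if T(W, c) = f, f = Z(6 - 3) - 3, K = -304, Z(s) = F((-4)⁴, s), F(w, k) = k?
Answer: -583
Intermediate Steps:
Z(s) = s
f = 0 (f = (6 - 3) - 3 = 3 - 3 = 0)
T(W, c) = 0
(T(0, -3) - 279) + K = (0 - 279) - 304 = -279 - 304 = -583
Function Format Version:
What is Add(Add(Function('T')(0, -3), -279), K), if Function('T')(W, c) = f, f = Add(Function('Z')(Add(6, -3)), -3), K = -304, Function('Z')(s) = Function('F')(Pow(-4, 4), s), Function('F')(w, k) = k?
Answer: -583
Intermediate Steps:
Function('Z')(s) = s
f = 0 (f = Add(Add(6, -3), -3) = Add(3, -3) = 0)
Function('T')(W, c) = 0
Add(Add(Function('T')(0, -3), -279), K) = Add(Add(0, -279), -304) = Add(-279, -304) = -583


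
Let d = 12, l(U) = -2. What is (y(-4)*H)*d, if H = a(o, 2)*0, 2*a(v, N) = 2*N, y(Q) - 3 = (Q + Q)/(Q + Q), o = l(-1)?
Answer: 0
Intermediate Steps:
o = -2
y(Q) = 4 (y(Q) = 3 + (Q + Q)/(Q + Q) = 3 + (2*Q)/((2*Q)) = 3 + (2*Q)*(1/(2*Q)) = 3 + 1 = 4)
a(v, N) = N (a(v, N) = (2*N)/2 = N)
H = 0 (H = 2*0 = 0)
(y(-4)*H)*d = (4*0)*12 = 0*12 = 0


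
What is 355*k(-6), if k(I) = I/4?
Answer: -1065/2 ≈ -532.50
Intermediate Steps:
k(I) = I/4 (k(I) = I*(¼) = I/4)
355*k(-6) = 355*((¼)*(-6)) = 355*(-3/2) = -1065/2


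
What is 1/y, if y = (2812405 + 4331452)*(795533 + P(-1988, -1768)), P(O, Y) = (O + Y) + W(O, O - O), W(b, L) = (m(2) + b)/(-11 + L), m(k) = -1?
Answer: 11/62233967434352 ≈ 1.7675e-13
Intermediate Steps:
W(b, L) = (-1 + b)/(-11 + L)
P(O, Y) = 1/11 + Y + 10*O/11 (P(O, Y) = (O + Y) + (-1 + O)/(-11 + (O - O)) = (O + Y) + (-1 + O)/(-11 + 0) = (O + Y) + (-1 + O)/(-11) = (O + Y) - (-1 + O)/11 = (O + Y) + (1/11 - O/11) = 1/11 + Y + 10*O/11)
y = 62233967434352/11 (y = (2812405 + 4331452)*(795533 + (1/11 - 1768 + (10/11)*(-1988))) = 7143857*(795533 + (1/11 - 1768 - 19880/11)) = 7143857*(795533 - 39327/11) = 7143857*(8711536/11) = 62233967434352/11 ≈ 5.6576e+12)
1/y = 1/(62233967434352/11) = 11/62233967434352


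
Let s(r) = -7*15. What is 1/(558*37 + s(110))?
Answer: 1/20541 ≈ 4.8683e-5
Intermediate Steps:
s(r) = -105
1/(558*37 + s(110)) = 1/(558*37 - 105) = 1/(20646 - 105) = 1/20541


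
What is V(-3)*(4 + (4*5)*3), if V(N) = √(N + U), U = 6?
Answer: 64*√3 ≈ 110.85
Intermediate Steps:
V(N) = √(6 + N) (V(N) = √(N + 6) = √(6 + N))
V(-3)*(4 + (4*5)*3) = √(6 - 3)*(4 + (4*5)*3) = √3*(4 + 20*3) = √3*(4 + 60) = √3*64 = 64*√3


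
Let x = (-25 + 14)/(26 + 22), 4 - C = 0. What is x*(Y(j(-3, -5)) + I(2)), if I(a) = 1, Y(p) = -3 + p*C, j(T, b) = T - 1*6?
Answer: 209/24 ≈ 8.7083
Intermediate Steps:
j(T, b) = -6 + T (j(T, b) = T - 6 = -6 + T)
C = 4 (C = 4 - 1*0 = 4 + 0 = 4)
Y(p) = -3 + 4*p (Y(p) = -3 + p*4 = -3 + 4*p)
x = -11/48 ≈ -0.22917
x*(Y(j(-3, -5)) + I(2)) = -11*((-3 + 4*(-6 - 3)) + 1)/48 = -11*((-3 + 4*(-9)) + 1)/48 = -11*((-3 - 36) + 1)/48 = -11*(-39 + 1)/48 = -11/48*(-38) = 209/24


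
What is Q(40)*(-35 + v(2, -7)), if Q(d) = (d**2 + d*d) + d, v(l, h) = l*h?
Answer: -158760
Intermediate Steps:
v(l, h) = h*l
Q(d) = d + 2*d**2 (Q(d) = (d**2 + d**2) + d = 2*d**2 + d = d + 2*d**2)
Q(40)*(-35 + v(2, -7)) = (40*(1 + 2*40))*(-35 - 7*2) = (40*(1 + 80))*(-35 - 14) = (40*81)*(-49) = 3240*(-49) = -158760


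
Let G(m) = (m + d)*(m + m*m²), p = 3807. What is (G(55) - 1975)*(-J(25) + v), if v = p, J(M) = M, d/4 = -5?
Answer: 22022869650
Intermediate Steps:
d = -20 (d = 4*(-5) = -20)
v = 3807
G(m) = (-20 + m)*(m + m³) (G(m) = (m - 20)*(m + m*m²) = (-20 + m)*(m + m³))
(G(55) - 1975)*(-J(25) + v) = (55*(-20 + 55 + 55³ - 20*55²) - 1975)*(-1*25 + 3807) = (55*(-20 + 55 + 166375 - 20*3025) - 1975)*(-25 + 3807) = (55*(-20 + 55 + 166375 - 60500) - 1975)*3782 = (55*105910 - 1975)*3782 = (5825050 - 1975)*3782 = 5823075*3782 = 22022869650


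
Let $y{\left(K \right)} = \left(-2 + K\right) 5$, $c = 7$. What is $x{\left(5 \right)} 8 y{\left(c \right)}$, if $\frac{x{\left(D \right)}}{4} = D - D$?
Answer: $0$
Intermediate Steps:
$y{\left(K \right)} = -10 + 5 K$
$x{\left(D \right)} = 0$ ($x{\left(D \right)} = 4 \left(D - D\right) = 4 \cdot 0 = 0$)
$x{\left(5 \right)} 8 y{\left(c \right)} = 0 \cdot 8 \left(-10 + 5 \cdot 7\right) = 0 \left(-10 + 35\right) = 0 \cdot 25 = 0$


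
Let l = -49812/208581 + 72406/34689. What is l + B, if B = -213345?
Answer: -514545728368729/2411822103 ≈ -2.1334e+5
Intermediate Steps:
l = 4458195806/2411822103 (l = -49812*1/208581 + 72406*(1/34689) = -16604/69527 + 72406/34689 = 4458195806/2411822103 ≈ 1.8485)
l + B = 4458195806/2411822103 - 213345 = -514545728368729/2411822103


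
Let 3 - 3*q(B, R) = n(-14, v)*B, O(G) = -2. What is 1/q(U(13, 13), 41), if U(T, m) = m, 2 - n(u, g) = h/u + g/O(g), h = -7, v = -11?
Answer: 3/55 ≈ 0.054545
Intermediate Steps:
n(u, g) = 2 + g/2 + 7/u (n(u, g) = 2 - (-7/u + g/(-2)) = 2 - (-7/u + g*(-½)) = 2 - (-7/u - g/2) = 2 + (g/2 + 7/u) = 2 + g/2 + 7/u)
q(B, R) = 1 + 4*B/3 (q(B, R) = 1 - (2 + (½)*(-11) + 7/(-14))*B/3 = 1 - (2 - 11/2 + 7*(-1/14))*B/3 = 1 - (2 - 11/2 - ½)*B/3 = 1 - (-4)*B/3 = 1 + 4*B/3)
1/q(U(13, 13), 41) = 1/(1 + (4/3)*13) = 1/(1 + 52/3) = 1/(55/3) = 3/55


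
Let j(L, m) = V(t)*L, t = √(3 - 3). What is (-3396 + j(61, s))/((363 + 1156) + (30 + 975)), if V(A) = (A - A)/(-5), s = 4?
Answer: -849/631 ≈ -1.3455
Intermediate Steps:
t = 0 (t = √0 = 0)
V(A) = 0 (V(A) = 0*(-⅕) = 0)
j(L, m) = 0 (j(L, m) = 0*L = 0)
(-3396 + j(61, s))/((363 + 1156) + (30 + 975)) = (-3396 + 0)/((363 + 1156) + (30 + 975)) = -3396/(1519 + 1005) = -3396/2524 = -3396*1/2524 = -849/631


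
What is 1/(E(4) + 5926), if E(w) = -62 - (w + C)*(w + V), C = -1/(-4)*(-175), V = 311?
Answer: 4/73541 ≈ 5.4391e-5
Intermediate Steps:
C = -175/4 (C = -1*(-1/4)*(-175) = (1/4)*(-175) = -175/4 ≈ -43.750)
E(w) = -62 - (311 + w)*(-175/4 + w) (E(w) = -62 - (w - 175/4)*(w + 311) = -62 - (-175/4 + w)*(311 + w) = -62 - (311 + w)*(-175/4 + w))
1/(E(4) + 5926) = 1/((54177/4 - 1*4**2 - 1069/4*4) + 5926) = 1/((54177/4 - 1*16 - 1069) + 5926) = 1/((54177/4 - 16 - 1069) + 5926) = 1/(49837/4 + 5926) = 1/(73541/4) = 4/73541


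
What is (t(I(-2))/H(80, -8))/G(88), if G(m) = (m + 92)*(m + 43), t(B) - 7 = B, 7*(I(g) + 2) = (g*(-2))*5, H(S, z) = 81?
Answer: 11/2673972 ≈ 4.1137e-6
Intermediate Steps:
I(g) = -2 - 10*g/7 (I(g) = -2 + ((g*(-2))*5)/7 = -2 + (-2*g*5)/7 = -2 + (-10*g)/7 = -2 - 10*g/7)
t(B) = 7 + B
G(m) = (43 + m)*(92 + m) (G(m) = (92 + m)*(43 + m) = (43 + m)*(92 + m))
(t(I(-2))/H(80, -8))/G(88) = ((7 + (-2 - 10/7*(-2)))/81)/(3956 + 88**2 + 135*88) = ((7 + (-2 + 20/7))*(1/81))/(3956 + 7744 + 11880) = ((7 + 6/7)*(1/81))/23580 = ((55/7)*(1/81))*(1/23580) = (55/567)*(1/23580) = 11/2673972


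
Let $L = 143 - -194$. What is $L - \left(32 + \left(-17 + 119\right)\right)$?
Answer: $203$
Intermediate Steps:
$L = 337$ ($L = 143 + 194 = 337$)
$L - \left(32 + \left(-17 + 119\right)\right) = 337 - \left(32 + \left(-17 + 119\right)\right) = 337 - \left(32 + 102\right) = 337 - 134 = 203$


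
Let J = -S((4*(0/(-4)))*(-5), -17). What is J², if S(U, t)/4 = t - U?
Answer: 4624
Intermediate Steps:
S(U, t) = -4*U + 4*t (S(U, t) = 4*(t - U) = -4*U + 4*t)
J = 68 (J = -(-4*4*(0/(-4))*(-5) + 4*(-17)) = -(-4*4*(0*(-¼))*(-5) - 68) = -(-4*4*0*(-5) - 68) = -(-0*(-5) - 68) = -(-4*0 - 68) = -(0 - 68) = -1*(-68) = 68)
J² = 68² = 4624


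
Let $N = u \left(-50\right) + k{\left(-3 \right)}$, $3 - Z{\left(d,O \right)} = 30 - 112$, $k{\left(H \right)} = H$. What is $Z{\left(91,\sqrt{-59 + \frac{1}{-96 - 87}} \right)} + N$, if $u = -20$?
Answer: $1082$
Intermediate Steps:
$Z{\left(d,O \right)} = 85$ ($Z{\left(d,O \right)} = 3 - \left(30 - 112\right) = 3 - -82 = 3 + 82 = 85$)
$N = 997$ ($N = \left(-20\right) \left(-50\right) - 3 = 1000 - 3 = 997$)
$Z{\left(91,\sqrt{-59 + \frac{1}{-96 - 87}} \right)} + N = 85 + 997 = 1082$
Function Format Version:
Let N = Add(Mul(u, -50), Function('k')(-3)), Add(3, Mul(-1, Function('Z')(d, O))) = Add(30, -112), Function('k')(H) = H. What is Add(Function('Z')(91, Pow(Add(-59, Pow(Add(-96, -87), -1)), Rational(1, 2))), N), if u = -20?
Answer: 1082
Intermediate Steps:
Function('Z')(d, O) = 85 (Function('Z')(d, O) = Add(3, Mul(-1, Add(30, -112))) = Add(3, Mul(-1, -82)) = Add(3, 82) = 85)
N = 997 (N = Add(Mul(-20, -50), -3) = Add(1000, -3) = 997)
Add(Function('Z')(91, Pow(Add(-59, Pow(Add(-96, -87), -1)), Rational(1, 2))), N) = Add(85, 997) = 1082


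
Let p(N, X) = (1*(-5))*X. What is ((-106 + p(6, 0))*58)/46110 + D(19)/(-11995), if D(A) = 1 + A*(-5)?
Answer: -4516/35985 ≈ -0.12550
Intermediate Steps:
p(N, X) = -5*X
D(A) = 1 - 5*A
((-106 + p(6, 0))*58)/46110 + D(19)/(-11995) = ((-106 - 5*0)*58)/46110 + (1 - 5*19)/(-11995) = ((-106 + 0)*58)*(1/46110) + (1 - 95)*(-1/11995) = -106*58*(1/46110) - 94*(-1/11995) = -6148*1/46110 + 94/11995 = -2/15 + 94/11995 = -4516/35985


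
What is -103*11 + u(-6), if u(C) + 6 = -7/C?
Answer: -6827/6 ≈ -1137.8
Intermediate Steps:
u(C) = -6 - 7/C
-103*11 + u(-6) = -103*11 + (-6 - 7/(-6)) = -1133 + (-6 - 7*(-1/6)) = -1133 + (-6 + 7/6) = -1133 - 29/6 = -6827/6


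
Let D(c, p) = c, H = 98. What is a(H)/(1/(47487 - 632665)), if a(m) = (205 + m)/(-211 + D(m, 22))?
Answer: 177308934/113 ≈ 1.5691e+6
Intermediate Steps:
a(m) = (205 + m)/(-211 + m)
a(H)/(1/(47487 - 632665)) = ((205 + 98)/(-211 + 98))/(1/(47487 - 632665)) = (303/(-113))/(1/(-585178)) = (-1/113*303)/(-1/585178) = -303/113*(-585178) = 177308934/113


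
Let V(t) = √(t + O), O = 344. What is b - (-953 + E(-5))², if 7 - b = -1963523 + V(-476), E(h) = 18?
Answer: 1089305 - 2*I*√33 ≈ 1.0893e+6 - 11.489*I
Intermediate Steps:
V(t) = √(344 + t) (V(t) = √(t + 344) = √(344 + t))
b = 1963530 - 2*I*√33 (b = 7 - (-1963523 + √(344 - 476)) = 7 - (-1963523 + √(-132)) = 7 - (-1963523 + 2*I*√33) = 7 + (1963523 - 2*I*√33) = 1963530 - 2*I*√33 ≈ 1.9635e+6 - 11.489*I)
b - (-953 + E(-5))² = (1963530 - 2*I*√33) - (-953 + 18)² = (1963530 - 2*I*√33) - 1*(-935)² = (1963530 - 2*I*√33) - 1*874225 = (1963530 - 2*I*√33) - 874225 = 1089305 - 2*I*√33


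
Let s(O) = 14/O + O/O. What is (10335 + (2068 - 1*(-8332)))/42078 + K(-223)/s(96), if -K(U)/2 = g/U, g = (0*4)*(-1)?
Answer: 20735/42078 ≈ 0.49278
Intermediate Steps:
g = 0 (g = 0*(-1) = 0)
s(O) = 1 + 14/O (s(O) = 14/O + 1 = 1 + 14/O)
K(U) = 0 (K(U) = -0/U = -2*0 = 0)
(10335 + (2068 - 1*(-8332)))/42078 + K(-223)/s(96) = (10335 + (2068 - 1*(-8332)))/42078 + 0/(((14 + 96)/96)) = (10335 + (2068 + 8332))*(1/42078) + 0/(((1/96)*110)) = (10335 + 10400)*(1/42078) + 0/(55/48) = 20735*(1/42078) + 0*(48/55) = 20735/42078 + 0 = 20735/42078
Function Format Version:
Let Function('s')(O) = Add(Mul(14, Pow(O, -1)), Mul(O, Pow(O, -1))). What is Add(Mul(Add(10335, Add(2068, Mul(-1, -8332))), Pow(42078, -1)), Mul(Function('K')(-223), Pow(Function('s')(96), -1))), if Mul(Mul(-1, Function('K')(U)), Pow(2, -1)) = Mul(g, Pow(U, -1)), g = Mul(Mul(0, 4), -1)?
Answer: Rational(20735, 42078) ≈ 0.49278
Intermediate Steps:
g = 0 (g = Mul(0, -1) = 0)
Function('s')(O) = Add(1, Mul(14, Pow(O, -1))) (Function('s')(O) = Add(Mul(14, Pow(O, -1)), 1) = Add(1, Mul(14, Pow(O, -1))))
Function('K')(U) = 0 (Function('K')(U) = Mul(-2, Mul(0, Pow(U, -1))) = Mul(-2, 0) = 0)
Add(Mul(Add(10335, Add(2068, Mul(-1, -8332))), Pow(42078, -1)), Mul(Function('K')(-223), Pow(Function('s')(96), -1))) = Add(Mul(Add(10335, Add(2068, Mul(-1, -8332))), Pow(42078, -1)), Mul(0, Pow(Mul(Pow(96, -1), Add(14, 96)), -1))) = Add(Mul(Add(10335, Add(2068, 8332)), Rational(1, 42078)), Mul(0, Pow(Mul(Rational(1, 96), 110), -1))) = Add(Mul(Add(10335, 10400), Rational(1, 42078)), Mul(0, Pow(Rational(55, 48), -1))) = Add(Mul(20735, Rational(1, 42078)), Mul(0, Rational(48, 55))) = Add(Rational(20735, 42078), 0) = Rational(20735, 42078)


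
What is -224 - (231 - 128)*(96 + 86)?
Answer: -18970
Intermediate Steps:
-224 - (231 - 128)*(96 + 86) = -224 - 103*182 = -224 - 1*18746 = -224 - 18746 = -18970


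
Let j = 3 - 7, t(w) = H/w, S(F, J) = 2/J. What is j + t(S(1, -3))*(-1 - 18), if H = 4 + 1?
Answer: 277/2 ≈ 138.50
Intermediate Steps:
H = 5
t(w) = 5/w
j = -4
j + t(S(1, -3))*(-1 - 18) = -4 + (5/((2/(-3))))*(-1 - 18) = -4 + (5/((2*(-1/3))))*(-19) = -4 + (5/(-2/3))*(-19) = -4 + (5*(-3/2))*(-19) = -4 - 15/2*(-19) = -4 + 285/2 = 277/2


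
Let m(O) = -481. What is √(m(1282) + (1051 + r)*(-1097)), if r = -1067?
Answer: √17071 ≈ 130.66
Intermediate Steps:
√(m(1282) + (1051 + r)*(-1097)) = √(-481 + (1051 - 1067)*(-1097)) = √(-481 - 16*(-1097)) = √(-481 + 17552) = √17071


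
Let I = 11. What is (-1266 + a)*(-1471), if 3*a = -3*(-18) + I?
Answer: 5491243/3 ≈ 1.8304e+6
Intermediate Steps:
a = 65/3 (a = (-3*(-18) + 11)/3 = (54 + 11)/3 = (⅓)*65 = 65/3 ≈ 21.667)
(-1266 + a)*(-1471) = (-1266 + 65/3)*(-1471) = -3733/3*(-1471) = 5491243/3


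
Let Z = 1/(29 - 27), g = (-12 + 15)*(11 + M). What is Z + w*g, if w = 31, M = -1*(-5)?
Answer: 2977/2 ≈ 1488.5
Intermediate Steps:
M = 5
g = 48 (g = (-12 + 15)*(11 + 5) = 3*16 = 48)
Z = ½ (Z = 1/2 = ½ ≈ 0.50000)
Z + w*g = ½ + 31*48 = ½ + 1488 = 2977/2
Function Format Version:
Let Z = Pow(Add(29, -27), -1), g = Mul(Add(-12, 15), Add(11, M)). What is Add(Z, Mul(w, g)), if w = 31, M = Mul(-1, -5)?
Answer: Rational(2977, 2) ≈ 1488.5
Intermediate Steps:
M = 5
g = 48 (g = Mul(Add(-12, 15), Add(11, 5)) = Mul(3, 16) = 48)
Z = Rational(1, 2) (Z = Pow(2, -1) = Rational(1, 2) ≈ 0.50000)
Add(Z, Mul(w, g)) = Add(Rational(1, 2), Mul(31, 48)) = Add(Rational(1, 2), 1488) = Rational(2977, 2)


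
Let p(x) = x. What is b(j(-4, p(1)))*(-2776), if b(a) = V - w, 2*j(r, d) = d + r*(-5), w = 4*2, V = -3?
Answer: 30536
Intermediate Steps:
w = 8
j(r, d) = d/2 - 5*r/2 (j(r, d) = (d + r*(-5))/2 = (d - 5*r)/2 = d/2 - 5*r/2)
b(a) = -11 (b(a) = -3 - 1*8 = -3 - 8 = -11)
b(j(-4, p(1)))*(-2776) = -11*(-2776) = 30536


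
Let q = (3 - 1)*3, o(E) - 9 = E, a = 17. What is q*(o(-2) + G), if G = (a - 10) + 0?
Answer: 84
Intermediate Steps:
o(E) = 9 + E
q = 6 (q = 2*3 = 6)
G = 7 (G = (17 - 10) + 0 = 7 + 0 = 7)
q*(o(-2) + G) = 6*((9 - 2) + 7) = 6*(7 + 7) = 6*14 = 84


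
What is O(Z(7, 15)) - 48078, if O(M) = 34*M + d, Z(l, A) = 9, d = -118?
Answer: -47890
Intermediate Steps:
O(M) = -118 + 34*M (O(M) = 34*M - 118 = -118 + 34*M)
O(Z(7, 15)) - 48078 = (-118 + 34*9) - 48078 = (-118 + 306) - 48078 = 188 - 48078 = -47890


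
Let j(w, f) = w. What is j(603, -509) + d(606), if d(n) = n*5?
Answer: 3633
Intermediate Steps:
d(n) = 5*n
j(603, -509) + d(606) = 603 + 5*606 = 603 + 3030 = 3633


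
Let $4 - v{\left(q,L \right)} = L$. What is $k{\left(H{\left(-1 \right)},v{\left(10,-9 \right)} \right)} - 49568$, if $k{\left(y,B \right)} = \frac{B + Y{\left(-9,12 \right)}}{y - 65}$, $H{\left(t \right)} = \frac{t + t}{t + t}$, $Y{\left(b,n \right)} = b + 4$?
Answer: $- \frac{396545}{8} \approx -49568.0$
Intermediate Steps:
$Y{\left(b,n \right)} = 4 + b$
$v{\left(q,L \right)} = 4 - L$
$H{\left(t \right)} = 1$ ($H{\left(t \right)} = \frac{2 t}{2 t} = 2 t \frac{1}{2 t} = 1$)
$k{\left(y,B \right)} = \frac{-5 + B}{-65 + y}$ ($k{\left(y,B \right)} = \frac{B + \left(4 - 9\right)}{y - 65} = \frac{B - 5}{-65 + y} = \frac{-5 + B}{-65 + y}$)
$k{\left(H{\left(-1 \right)},v{\left(10,-9 \right)} \right)} - 49568 = \frac{-5 + \left(4 - -9\right)}{-65 + 1} - 49568 = \frac{-5 + \left(4 + 9\right)}{-64} - 49568 = - \frac{-5 + 13}{64} - 49568 = \left(- \frac{1}{64}\right) 8 - 49568 = - \frac{1}{8} - 49568 = - \frac{396545}{8}$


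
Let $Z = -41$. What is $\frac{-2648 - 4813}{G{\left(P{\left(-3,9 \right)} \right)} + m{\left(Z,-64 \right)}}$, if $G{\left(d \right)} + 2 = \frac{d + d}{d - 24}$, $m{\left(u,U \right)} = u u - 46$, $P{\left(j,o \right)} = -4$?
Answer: $- \frac{17409}{3811} \approx -4.5681$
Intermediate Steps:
$m{\left(u,U \right)} = -46 + u^{2}$ ($m{\left(u,U \right)} = u^{2} - 46 = -46 + u^{2}$)
$G{\left(d \right)} = -2 + \frac{2 d}{-24 + d}$ ($G{\left(d \right)} = -2 + \frac{d + d}{d - 24} = -2 + \frac{2 d}{-24 + d}$)
$\frac{-2648 - 4813}{G{\left(P{\left(-3,9 \right)} \right)} + m{\left(Z,-64 \right)}} = \frac{-2648 - 4813}{\frac{48}{-24 - 4} - \left(46 - \left(-41\right)^{2}\right)} = - \frac{7461}{\frac{48}{-28} + \left(-46 + 1681\right)} = - \frac{7461}{48 \left(- \frac{1}{28}\right) + 1635} = - \frac{7461}{- \frac{12}{7} + 1635} = - \frac{7461}{\frac{11433}{7}} = \left(-7461\right) \frac{7}{11433} = - \frac{17409}{3811}$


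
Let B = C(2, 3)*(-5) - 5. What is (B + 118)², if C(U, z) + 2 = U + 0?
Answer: 12769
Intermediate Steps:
C(U, z) = -2 + U (C(U, z) = -2 + (U + 0) = -2 + U)
B = -5 (B = (-2 + 2)*(-5) - 5 = 0*(-5) - 5 = 0 - 5 = -5)
(B + 118)² = (-5 + 118)² = 113² = 12769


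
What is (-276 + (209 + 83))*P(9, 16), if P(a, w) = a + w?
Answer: 400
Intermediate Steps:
(-276 + (209 + 83))*P(9, 16) = (-276 + (209 + 83))*(9 + 16) = (-276 + 292)*25 = 16*25 = 400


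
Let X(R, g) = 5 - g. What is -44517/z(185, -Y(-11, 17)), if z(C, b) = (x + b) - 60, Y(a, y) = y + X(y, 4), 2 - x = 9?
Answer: 44517/85 ≈ 523.73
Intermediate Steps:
x = -7 (x = 2 - 1*9 = 2 - 9 = -7)
Y(a, y) = 1 + y (Y(a, y) = y + (5 - 1*4) = y + (5 - 4) = y + 1 = 1 + y)
z(C, b) = -67 + b (z(C, b) = (-7 + b) - 60 = -67 + b)
-44517/z(185, -Y(-11, 17)) = -44517/(-67 - (1 + 17)) = -44517/(-67 - 1*18) = -44517/(-67 - 18) = -44517/(-85) = -44517*(-1/85) = 44517/85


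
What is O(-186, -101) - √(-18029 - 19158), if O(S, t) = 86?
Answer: 86 - I*√37187 ≈ 86.0 - 192.84*I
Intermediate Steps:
O(-186, -101) - √(-18029 - 19158) = 86 - √(-18029 - 19158) = 86 - √(-37187) = 86 - I*√37187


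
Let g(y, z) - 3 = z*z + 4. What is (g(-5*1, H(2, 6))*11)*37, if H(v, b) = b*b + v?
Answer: 590557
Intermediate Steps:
H(v, b) = v + b² (H(v, b) = b² + v = v + b²)
g(y, z) = 7 + z² (g(y, z) = 3 + (z*z + 4) = 3 + (z² + 4) = 3 + (4 + z²) = 7 + z²)
(g(-5*1, H(2, 6))*11)*37 = ((7 + (2 + 6²)²)*11)*37 = ((7 + (2 + 36)²)*11)*37 = ((7 + 38²)*11)*37 = ((7 + 1444)*11)*37 = (1451*11)*37 = 15961*37 = 590557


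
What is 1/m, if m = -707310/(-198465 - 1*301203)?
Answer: 83278/117885 ≈ 0.70643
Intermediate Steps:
m = 117885/83278 (m = -707310/(-198465 - 301203) = -707310/(-499668) = -707310*(-1/499668) = 117885/83278 ≈ 1.4156)
1/m = 1/(117885/83278) = 83278/117885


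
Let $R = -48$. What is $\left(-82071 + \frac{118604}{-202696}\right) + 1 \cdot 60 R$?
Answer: $- \frac{4304836625}{50674} \approx -84952.0$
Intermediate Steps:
$\left(-82071 + \frac{118604}{-202696}\right) + 1 \cdot 60 R = \left(-82071 + \frac{118604}{-202696}\right) + 1 \cdot 60 \left(-48\right) = \left(-82071 + 118604 \left(- \frac{1}{202696}\right)\right) + 60 \left(-48\right) = \left(-82071 - \frac{29651}{50674}\right) - 2880 = - \frac{4158895505}{50674} - 2880 = - \frac{4304836625}{50674}$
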